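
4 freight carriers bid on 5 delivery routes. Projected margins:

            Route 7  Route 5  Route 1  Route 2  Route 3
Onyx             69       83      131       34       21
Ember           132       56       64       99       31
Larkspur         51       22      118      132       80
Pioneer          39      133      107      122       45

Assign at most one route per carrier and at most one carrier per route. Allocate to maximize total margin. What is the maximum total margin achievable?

Max total: $528k

This is the linear assignment problem.
Optimal: Onyx→Route 1 ($131k), Ember→Route 7 ($132k), Larkspur→Route 2 ($132k), Pioneer→Route 5 ($133k) — total 131+132+132+133 = $528k.
Every other assignment is strictly worse.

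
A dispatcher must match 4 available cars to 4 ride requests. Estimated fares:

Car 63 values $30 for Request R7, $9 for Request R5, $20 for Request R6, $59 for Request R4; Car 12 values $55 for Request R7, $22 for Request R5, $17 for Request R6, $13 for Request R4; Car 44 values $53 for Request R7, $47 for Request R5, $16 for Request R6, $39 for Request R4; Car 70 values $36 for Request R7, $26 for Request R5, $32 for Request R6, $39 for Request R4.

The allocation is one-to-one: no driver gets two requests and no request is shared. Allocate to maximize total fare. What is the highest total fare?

Maximum total: $193

This is the linear assignment problem.
Optimal: Car 63→Request R4 ($59), Car 12→Request R7 ($55), Car 44→Request R5 ($47), Car 70→Request R6 ($32) — total 59+55+47+32 = $193.
Next-best assignment: Car 63→Request R4, Car 12→Request R5, Car 44→Request R7, Car 70→Request R6 = $166.
Every other assignment is strictly worse.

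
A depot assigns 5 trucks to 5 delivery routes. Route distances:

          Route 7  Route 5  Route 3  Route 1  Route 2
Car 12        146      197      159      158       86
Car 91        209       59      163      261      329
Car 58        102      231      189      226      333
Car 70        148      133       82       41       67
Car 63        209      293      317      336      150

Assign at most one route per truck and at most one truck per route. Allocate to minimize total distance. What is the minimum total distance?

Min total: 511 km

Optimal: Car 12→Route 3 (159 km), Car 91→Route 5 (59 km), Car 58→Route 7 (102 km), Car 70→Route 1 (41 km), Car 63→Route 2 (150 km) — total 159+59+102+41+150 = 511 km.
Column-greedy (each route in turn goes to its cheapest remaining truck) gives 551 km, worse by 40.
Swapping Car 63↔Car 58 (Car 63→Route 7 209 km, Car 58→Route 2 333 km) adds 290.
Every other assignment is strictly worse.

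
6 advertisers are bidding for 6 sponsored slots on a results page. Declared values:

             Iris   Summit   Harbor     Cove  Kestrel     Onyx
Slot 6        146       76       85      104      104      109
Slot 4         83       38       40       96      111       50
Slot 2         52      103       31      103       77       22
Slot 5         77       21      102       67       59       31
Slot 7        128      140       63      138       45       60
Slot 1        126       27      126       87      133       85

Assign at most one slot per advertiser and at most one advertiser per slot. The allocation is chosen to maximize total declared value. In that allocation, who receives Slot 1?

Iris receives Slot 1.

This is the linear assignment problem.
Optimal: Iris→Slot 1 ($126), Summit→Slot 7 ($140), Harbor→Slot 5 ($102), Cove→Slot 2 ($103), Kestrel→Slot 4 ($111), Onyx→Slot 6 ($109) — total 126+140+102+103+111+109 = $691.
Column-greedy (each slot in turn goes to its best remaining advertiser) gives $685, worse by 6.
Next-best assignment: Iris→Slot 1, Summit→Slot 2, Harbor→Slot 5, Cove→Slot 7, Kestrel→Slot 4, Onyx→Slot 6 = $689.
Iris's own top slot is Slot 6 ($146), but forcing Iris→Slot 6 and reassigning the rest optimally gives only $687 — worse by 4.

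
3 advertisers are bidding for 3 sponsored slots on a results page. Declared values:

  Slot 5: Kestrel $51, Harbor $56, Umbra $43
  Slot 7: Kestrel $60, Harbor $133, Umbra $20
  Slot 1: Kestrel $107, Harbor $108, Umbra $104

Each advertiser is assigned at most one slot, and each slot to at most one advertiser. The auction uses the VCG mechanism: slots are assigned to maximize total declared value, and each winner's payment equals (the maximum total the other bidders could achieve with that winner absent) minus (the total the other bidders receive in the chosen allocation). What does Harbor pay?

Harbor pays $9.

Efficient allocation: Kestrel→Slot 5 ($51), Harbor→Slot 7 ($133), Umbra→Slot 1 ($104); total welfare W = $288.
Harbor receives Slot 7 at value $133, so the others get W − 133 = $155.
Without Harbor: best allocation of the remaining 2 bidders over all 3 slots is Kestrel→Slot 7 ($60), Umbra→Slot 1 ($104), total $164.
VCG payment = (others' best without Harbor) − (others' welfare with Harbor) = 164 − 155 = $9.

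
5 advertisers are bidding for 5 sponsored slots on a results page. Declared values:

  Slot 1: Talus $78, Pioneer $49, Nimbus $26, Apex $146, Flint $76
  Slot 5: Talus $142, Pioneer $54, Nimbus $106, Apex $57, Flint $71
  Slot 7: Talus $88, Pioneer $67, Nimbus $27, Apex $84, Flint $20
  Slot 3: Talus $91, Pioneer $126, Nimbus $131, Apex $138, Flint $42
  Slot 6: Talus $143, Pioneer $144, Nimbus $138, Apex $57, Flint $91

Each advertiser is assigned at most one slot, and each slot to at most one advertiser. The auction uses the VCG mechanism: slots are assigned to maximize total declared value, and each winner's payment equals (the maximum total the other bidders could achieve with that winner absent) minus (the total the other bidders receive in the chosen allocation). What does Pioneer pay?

Pioneer pays $71.

Efficient allocation: Talus→Slot 5 ($142), Pioneer→Slot 6 ($144), Nimbus→Slot 3 ($131), Apex→Slot 1 ($146), Flint→Slot 7 ($20); total welfare W = $583.
Pioneer receives Slot 6 at value $144, so the others get W − 144 = $439.
Without Pioneer: best allocation of the remaining 4 bidders over all 5 slots is Talus→Slot 5 ($142), Nimbus→Slot 3 ($131), Apex→Slot 1 ($146), Flint→Slot 6 ($91), total $510.
VCG payment = (others' best without Pioneer) − (others' welfare with Pioneer) = 510 − 439 = $71.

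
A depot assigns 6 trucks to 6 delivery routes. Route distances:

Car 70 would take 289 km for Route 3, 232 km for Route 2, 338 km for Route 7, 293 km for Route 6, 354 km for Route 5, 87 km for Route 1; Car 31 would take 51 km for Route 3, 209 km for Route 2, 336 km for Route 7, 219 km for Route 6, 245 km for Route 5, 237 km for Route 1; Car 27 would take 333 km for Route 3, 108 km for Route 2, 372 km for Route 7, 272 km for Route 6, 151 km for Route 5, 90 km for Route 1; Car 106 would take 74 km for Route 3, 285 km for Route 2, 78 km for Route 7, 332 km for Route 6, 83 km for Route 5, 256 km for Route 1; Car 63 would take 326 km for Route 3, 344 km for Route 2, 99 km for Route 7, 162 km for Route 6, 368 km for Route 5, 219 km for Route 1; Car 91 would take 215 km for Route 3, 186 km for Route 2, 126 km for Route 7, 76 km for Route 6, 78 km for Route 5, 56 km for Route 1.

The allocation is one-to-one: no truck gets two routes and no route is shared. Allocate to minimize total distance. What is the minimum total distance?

Optimal: Car 70→Route 1 (87 km), Car 31→Route 3 (51 km), Car 27→Route 2 (108 km), Car 106→Route 5 (83 km), Car 63→Route 7 (99 km), Car 91→Route 6 (76 km) — total 87+51+108+83+99+76 = 504 km.
Column-greedy (each route in turn goes to its cheapest remaining truck) gives 886 km, worse by 382.
Next-best assignment: Car 70→Route 1, Car 31→Route 3, Car 27→Route 2, Car 106→Route 7, Car 63→Route 6, Car 91→Route 5 = 564 km.
Swapping Car 63↔Car 106 (Car 63→Route 5 368 km, Car 106→Route 7 78 km) adds 264.

Minimum total: 504 km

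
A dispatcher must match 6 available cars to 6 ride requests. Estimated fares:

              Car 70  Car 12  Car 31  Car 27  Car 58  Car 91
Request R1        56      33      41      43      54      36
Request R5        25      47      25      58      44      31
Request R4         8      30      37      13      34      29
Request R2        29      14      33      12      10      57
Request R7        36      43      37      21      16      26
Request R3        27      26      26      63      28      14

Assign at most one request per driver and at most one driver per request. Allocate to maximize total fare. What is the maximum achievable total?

Max total: $300

Treat this as an assignment problem: match each driver to one request.
Optimal: Car 70→Request R1 ($56), Car 12→Request R7 ($43), Car 31→Request R4 ($37), Car 27→Request R3 ($63), Car 58→Request R5 ($44), Car 91→Request R2 ($57) — total 56+43+37+63+44+57 = $300.
Column-greedy (each request in turn goes to its best remaining driver) gives $279, worse by 21.
No other one-to-one assignment exceeds $300.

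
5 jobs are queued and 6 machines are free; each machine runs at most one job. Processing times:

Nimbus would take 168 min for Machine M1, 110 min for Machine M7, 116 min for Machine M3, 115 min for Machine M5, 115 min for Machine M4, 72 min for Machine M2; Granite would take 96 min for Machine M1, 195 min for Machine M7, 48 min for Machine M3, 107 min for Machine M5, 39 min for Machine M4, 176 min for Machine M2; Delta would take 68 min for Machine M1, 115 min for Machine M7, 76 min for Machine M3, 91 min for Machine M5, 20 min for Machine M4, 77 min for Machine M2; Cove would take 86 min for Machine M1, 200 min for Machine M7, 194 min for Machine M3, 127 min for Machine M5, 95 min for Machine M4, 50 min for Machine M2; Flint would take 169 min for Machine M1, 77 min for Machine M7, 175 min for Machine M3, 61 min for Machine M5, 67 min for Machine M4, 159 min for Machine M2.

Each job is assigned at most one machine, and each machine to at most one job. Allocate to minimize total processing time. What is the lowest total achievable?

Optimal: Nimbus→Machine M2 (72 min), Granite→Machine M3 (48 min), Delta→Machine M4 (20 min), Cove→Machine M1 (86 min), Flint→Machine M5 (61 min) — total 72+48+20+86+61 = 287 min.
Row-greedy (each job in turn takes its cheapest remaining machine) gives 383 min, worse by 96.
Swapping Flint↔Granite (Flint→Machine M3 175 min, Granite→Machine M5 107 min) adds 173.

Minimum total: 287 min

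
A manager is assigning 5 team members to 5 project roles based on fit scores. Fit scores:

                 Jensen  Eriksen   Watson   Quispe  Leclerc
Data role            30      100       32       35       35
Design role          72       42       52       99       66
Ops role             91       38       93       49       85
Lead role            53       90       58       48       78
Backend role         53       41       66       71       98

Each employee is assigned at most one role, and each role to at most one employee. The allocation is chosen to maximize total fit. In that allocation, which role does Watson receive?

Optimal: Jensen→Ops role (91 pts), Eriksen→Data role (100 pts), Watson→Lead role (58 pts), Quispe→Design role (99 pts), Leclerc→Backend role (98 pts) — total 91+100+58+99+98 = 446 pts.
Max-entry greedy (repeatedly take the single best remaining cell) gives 443 pts, worse by 3.
Next-best assignment: Jensen→Lead role, Eriksen→Data role, Watson→Ops role, Quispe→Design role, Leclerc→Backend role = 443 pts.
Watson's own top role is Ops role (93 pts), but forcing Watson→Ops role and reassigning the rest optimally gives only 443 pts — worse by 3.

Watson receives Lead role.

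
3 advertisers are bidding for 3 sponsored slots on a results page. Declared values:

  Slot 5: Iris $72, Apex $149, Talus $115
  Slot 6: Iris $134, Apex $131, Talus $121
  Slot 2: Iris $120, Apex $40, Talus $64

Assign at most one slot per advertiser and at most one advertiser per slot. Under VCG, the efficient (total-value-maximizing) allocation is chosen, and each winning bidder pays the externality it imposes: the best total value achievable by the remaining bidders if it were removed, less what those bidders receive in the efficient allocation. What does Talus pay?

Talus pays $14.

Efficient allocation: Iris→Slot 2 ($120), Apex→Slot 5 ($149), Talus→Slot 6 ($121); total welfare W = $390.
Talus receives Slot 6 at value $121, so the others get W − 121 = $269.
Without Talus: best allocation of the remaining 2 bidders over all 3 slots is Iris→Slot 6 ($134), Apex→Slot 5 ($149), total $283.
VCG payment = (others' best without Talus) − (others' welfare with Talus) = 283 − 269 = $14.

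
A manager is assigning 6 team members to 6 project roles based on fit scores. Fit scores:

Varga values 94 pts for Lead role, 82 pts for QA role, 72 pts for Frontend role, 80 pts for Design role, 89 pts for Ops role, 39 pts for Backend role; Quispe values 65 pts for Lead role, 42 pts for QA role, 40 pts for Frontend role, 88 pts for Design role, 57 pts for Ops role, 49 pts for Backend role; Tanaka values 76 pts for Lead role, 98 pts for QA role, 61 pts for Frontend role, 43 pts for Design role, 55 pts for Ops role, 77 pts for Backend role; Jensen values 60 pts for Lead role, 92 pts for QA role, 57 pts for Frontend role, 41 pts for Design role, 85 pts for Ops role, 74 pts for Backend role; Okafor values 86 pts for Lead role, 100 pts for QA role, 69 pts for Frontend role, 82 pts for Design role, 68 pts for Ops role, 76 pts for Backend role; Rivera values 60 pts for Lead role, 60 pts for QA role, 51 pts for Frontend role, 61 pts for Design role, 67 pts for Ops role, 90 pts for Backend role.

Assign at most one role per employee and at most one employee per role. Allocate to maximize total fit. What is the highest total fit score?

Max total: 524 pts

Optimal: Varga→Lead role (94 pts), Quispe→Design role (88 pts), Tanaka→QA role (98 pts), Jensen→Ops role (85 pts), Okafor→Frontend role (69 pts), Rivera→Backend role (90 pts) — total 94+88+98+85+69+90 = 524 pts.
Max-entry greedy (repeatedly take the single best remaining cell) gives 518 pts, worse by 6.
Next-best assignment: Varga→Frontend role, Quispe→Design role, Tanaka→QA role, Jensen→Ops role, Okafor→Lead role, Rivera→Backend role = 519 pts.
Checked against all permutations: 524 pts is optimal.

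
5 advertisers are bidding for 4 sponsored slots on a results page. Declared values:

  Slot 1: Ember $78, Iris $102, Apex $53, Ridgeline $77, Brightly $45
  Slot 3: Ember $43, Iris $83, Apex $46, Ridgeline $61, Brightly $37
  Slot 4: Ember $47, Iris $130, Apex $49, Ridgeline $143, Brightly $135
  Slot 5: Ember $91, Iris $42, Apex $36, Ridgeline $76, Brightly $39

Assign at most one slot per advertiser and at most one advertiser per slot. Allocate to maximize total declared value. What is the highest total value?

Max total: $389

Optimal: Iris→Slot 1 ($102), Ridgeline→Slot 3 ($61), Brightly→Slot 4 ($135), Ember→Slot 5 ($91) — total 102+61+135+91 = $389.
Row-greedy (each advertiser in turn takes its best remaining slot) gives $335, worse by 54.
Next-best assignment: Ridgeline→Slot 1, Iris→Slot 3, Brightly→Slot 4, Ember→Slot 5 = $386.
Every other assignment is strictly worse.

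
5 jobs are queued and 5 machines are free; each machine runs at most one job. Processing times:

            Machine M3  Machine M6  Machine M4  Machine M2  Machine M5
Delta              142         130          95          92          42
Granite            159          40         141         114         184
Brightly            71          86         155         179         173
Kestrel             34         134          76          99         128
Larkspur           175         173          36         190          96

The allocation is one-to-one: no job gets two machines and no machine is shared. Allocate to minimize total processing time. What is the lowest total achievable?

Optimal: Delta→Machine M5 (42 min), Granite→Machine M6 (40 min), Brightly→Machine M3 (71 min), Kestrel→Machine M2 (99 min), Larkspur→Machine M4 (36 min) — total 42+40+71+99+36 = 288 min.
Next-best assignment: Delta→Machine M5, Granite→Machine M2, Brightly→Machine M6, Kestrel→Machine M3, Larkspur→Machine M4 = 312 min.

Minimum total: 288 min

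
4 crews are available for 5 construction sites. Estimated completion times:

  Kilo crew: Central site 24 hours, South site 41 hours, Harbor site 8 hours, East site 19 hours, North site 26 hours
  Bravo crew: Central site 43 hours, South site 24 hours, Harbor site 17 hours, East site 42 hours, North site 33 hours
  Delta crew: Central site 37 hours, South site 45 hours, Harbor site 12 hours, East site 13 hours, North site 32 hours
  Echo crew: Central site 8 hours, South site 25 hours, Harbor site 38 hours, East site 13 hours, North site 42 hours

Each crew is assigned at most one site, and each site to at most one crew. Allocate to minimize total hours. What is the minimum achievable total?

This is the linear assignment problem.
Optimal: Kilo crew→Harbor site (8 hours), Bravo crew→South site (24 hours), Delta crew→East site (13 hours), Echo crew→Central site (8 hours) — total 8+24+13+8 = 53 hours.
Next-best assignment: Kilo crew→Harbor site, Bravo crew→North site, Delta crew→East site, Echo crew→Central site = 62 hours.
Swapping Echo crew↔Bravo crew (Echo crew→South site 25 hours, Bravo crew→Central site 43 hours) adds 36.
Checked against all permutations: 53 hours is optimal.

Minimum total: 53 hours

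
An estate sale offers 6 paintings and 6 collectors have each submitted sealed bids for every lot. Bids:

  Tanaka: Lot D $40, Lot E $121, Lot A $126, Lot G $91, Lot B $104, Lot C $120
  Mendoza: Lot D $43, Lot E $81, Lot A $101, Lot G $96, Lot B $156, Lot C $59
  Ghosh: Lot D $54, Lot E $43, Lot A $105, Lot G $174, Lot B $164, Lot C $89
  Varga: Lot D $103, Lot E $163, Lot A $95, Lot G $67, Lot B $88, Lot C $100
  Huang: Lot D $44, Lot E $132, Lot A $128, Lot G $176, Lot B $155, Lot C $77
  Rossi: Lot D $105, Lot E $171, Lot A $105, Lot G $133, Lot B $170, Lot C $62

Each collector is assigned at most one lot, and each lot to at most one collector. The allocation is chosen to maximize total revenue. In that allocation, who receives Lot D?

Optimal: Tanaka→Lot C ($120), Mendoza→Lot B ($156), Ghosh→Lot G ($174), Varga→Lot D ($103), Huang→Lot A ($128), Rossi→Lot E ($171) — total 120+156+174+103+128+171 = $852.
Column-greedy (each lot in turn goes to its best remaining collector) gives $846, worse by 6.
Varga's own top lot is Lot E ($163), but forcing Varga→Lot E and reassigning the rest optimally gives only $846 — worse by 6.

Varga receives Lot D.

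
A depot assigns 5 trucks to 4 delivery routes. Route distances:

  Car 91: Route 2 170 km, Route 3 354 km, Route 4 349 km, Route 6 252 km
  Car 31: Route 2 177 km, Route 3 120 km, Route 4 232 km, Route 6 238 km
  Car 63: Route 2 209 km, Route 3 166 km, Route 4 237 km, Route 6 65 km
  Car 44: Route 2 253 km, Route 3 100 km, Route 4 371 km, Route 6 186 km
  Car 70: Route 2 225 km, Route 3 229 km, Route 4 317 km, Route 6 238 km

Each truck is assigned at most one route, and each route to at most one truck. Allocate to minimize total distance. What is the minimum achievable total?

Optimal: Car 91→Route 2 (170 km), Car 44→Route 3 (100 km), Car 31→Route 4 (232 km), Car 63→Route 6 (65 km) — total 170+100+232+65 = 567 km.
Row-greedy (each truck in turn takes its cheapest remaining route) gives 726 km, worse by 159.
Next-best assignment: Car 70→Route 2, Car 44→Route 3, Car 31→Route 4, Car 63→Route 6 = 622 km.
Every other assignment is strictly worse.

Min total: 567 km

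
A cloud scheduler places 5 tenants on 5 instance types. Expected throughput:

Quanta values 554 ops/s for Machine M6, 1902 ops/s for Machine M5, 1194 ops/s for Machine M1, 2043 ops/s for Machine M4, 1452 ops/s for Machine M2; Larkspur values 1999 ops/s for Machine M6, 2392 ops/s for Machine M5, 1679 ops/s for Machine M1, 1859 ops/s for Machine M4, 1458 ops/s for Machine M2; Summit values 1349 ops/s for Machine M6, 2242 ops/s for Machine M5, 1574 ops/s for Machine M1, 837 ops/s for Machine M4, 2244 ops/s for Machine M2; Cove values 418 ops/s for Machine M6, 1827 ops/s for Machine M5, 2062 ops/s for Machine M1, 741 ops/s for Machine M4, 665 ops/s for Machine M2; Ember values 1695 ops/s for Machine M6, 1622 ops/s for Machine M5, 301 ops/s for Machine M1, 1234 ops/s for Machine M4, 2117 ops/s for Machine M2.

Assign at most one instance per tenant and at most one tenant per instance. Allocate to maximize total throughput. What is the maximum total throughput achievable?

Maximum total: 10463 ops/s

This is a one-to-one assignment (maximum-weight bipartite matching).
Optimal: Quanta→Machine M4 (2043 ops/s), Larkspur→Machine M6 (1999 ops/s), Summit→Machine M5 (2242 ops/s), Cove→Machine M1 (2062 ops/s), Ember→Machine M2 (2117 ops/s) — total 2043+1999+2242+2062+2117 = 10463 ops/s.
Max-entry greedy (repeatedly take the single best remaining cell) gives 10436 ops/s, worse by 27.
Checked against all permutations: 10463 ops/s is optimal.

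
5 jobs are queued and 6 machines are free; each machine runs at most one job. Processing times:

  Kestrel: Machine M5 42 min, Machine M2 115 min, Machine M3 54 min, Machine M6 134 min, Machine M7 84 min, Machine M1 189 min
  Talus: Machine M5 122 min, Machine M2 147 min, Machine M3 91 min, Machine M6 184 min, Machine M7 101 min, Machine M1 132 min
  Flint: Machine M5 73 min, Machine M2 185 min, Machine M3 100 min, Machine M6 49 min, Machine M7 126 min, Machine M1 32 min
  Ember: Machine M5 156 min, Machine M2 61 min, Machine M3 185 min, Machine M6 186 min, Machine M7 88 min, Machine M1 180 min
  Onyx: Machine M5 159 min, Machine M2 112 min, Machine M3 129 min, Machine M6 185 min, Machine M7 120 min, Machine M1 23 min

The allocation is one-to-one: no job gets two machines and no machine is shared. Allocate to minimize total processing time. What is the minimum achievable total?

This is the linear assignment problem.
Optimal: Kestrel→Machine M5 (42 min), Talus→Machine M3 (91 min), Flint→Machine M6 (49 min), Ember→Machine M2 (61 min), Onyx→Machine M1 (23 min) — total 42+91+49+61+23 = 266 min.
Row-greedy (each job in turn takes its cheapest remaining machine) gives 346 min, worse by 80.
Swapping Flint↔Ember (Flint→Machine M2 185 min, Ember→Machine M6 186 min) adds 261.

Minimum total: 266 min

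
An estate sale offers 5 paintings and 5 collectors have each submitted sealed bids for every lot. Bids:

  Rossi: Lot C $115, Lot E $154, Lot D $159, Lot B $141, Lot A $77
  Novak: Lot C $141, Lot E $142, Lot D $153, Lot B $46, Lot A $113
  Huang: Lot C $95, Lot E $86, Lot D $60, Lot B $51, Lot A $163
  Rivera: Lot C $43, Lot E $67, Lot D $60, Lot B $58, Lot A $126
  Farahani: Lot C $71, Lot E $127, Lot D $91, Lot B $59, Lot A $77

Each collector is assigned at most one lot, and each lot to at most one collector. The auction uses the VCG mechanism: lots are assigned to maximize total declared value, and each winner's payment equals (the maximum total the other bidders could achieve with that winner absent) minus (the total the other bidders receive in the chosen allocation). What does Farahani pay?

Farahani pays $9.

Efficient allocation: Rossi→Lot D ($159), Novak→Lot C ($141), Huang→Lot A ($163), Rivera→Lot B ($58), Farahani→Lot E ($127); total welfare W = $648.
Farahani receives Lot E at value $127, so the others get W − 127 = $521.
Without Farahani: best allocation of the remaining 4 bidders over all 5 lots is Rossi→Lot D ($159), Novak→Lot C ($141), Huang→Lot A ($163), Rivera→Lot E ($67), total $530.
VCG payment = (others' best without Farahani) − (others' welfare with Farahani) = 530 − 521 = $9.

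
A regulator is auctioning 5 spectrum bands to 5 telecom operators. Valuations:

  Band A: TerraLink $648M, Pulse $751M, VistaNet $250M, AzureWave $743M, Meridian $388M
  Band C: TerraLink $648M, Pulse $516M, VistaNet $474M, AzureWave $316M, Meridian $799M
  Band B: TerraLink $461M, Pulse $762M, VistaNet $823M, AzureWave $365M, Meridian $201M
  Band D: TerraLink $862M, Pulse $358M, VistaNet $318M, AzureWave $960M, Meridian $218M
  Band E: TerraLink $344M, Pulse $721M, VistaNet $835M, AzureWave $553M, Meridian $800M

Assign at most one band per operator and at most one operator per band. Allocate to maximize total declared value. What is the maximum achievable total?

Optimal: TerraLink→Band A ($648M), Pulse→Band B ($762M), VistaNet→Band E ($835M), AzureWave→Band D ($960M), Meridian→Band C ($799M) — total 648+762+835+960+799 = $4004M.
Column-greedy (each band in turn goes to its best remaining operator) gives $3677M, worse by 327.
Next-best assignment: TerraLink→Band D, Pulse→Band B, VistaNet→Band E, AzureWave→Band A, Meridian→Band C = $4001M.
Every other assignment is strictly worse.

Maximum total: $4004M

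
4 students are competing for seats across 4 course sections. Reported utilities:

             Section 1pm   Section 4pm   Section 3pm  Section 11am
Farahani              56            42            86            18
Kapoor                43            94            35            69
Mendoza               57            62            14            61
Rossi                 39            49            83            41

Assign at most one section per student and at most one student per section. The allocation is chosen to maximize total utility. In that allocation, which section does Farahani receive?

Farahani receives Section 1pm.

This is a one-to-one assignment (maximum-weight bipartite matching).
Optimal: Farahani→Section 1pm (56 points), Kapoor→Section 4pm (94 points), Mendoza→Section 11am (61 points), Rossi→Section 3pm (83 points) — total 56+94+61+83 = 294 points.
Max-entry greedy (repeatedly take the single best remaining cell) gives 280 points, worse by 14.
Swapping Farahani↔Mendoza (Farahani→Section 11am 18 points, Mendoza→Section 1pm 57 points) loses 42.
Every other assignment is strictly worse.
Farahani's own top section is Section 3pm (86 points), but forcing Farahani→Section 3pm and reassigning the rest optimally gives only 280 points — worse by 14.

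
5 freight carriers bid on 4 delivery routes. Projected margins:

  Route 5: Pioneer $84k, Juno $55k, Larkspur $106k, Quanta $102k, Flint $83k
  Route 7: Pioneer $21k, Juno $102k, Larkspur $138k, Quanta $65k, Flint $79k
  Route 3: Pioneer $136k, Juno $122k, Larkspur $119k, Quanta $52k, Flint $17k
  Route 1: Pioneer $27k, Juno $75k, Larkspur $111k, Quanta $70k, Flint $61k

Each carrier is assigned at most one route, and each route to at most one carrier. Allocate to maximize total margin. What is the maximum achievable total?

Treat this as an assignment problem: match each carrier to one route.
Optimal: Quanta→Route 5 ($102k), Juno→Route 7 ($102k), Pioneer→Route 3 ($136k), Larkspur→Route 1 ($111k) — total 102+102+136+111 = $451k.
Column-greedy (each route in turn goes to its best remaining carrier) gives $414k, worse by 37.

Maximum total: $451k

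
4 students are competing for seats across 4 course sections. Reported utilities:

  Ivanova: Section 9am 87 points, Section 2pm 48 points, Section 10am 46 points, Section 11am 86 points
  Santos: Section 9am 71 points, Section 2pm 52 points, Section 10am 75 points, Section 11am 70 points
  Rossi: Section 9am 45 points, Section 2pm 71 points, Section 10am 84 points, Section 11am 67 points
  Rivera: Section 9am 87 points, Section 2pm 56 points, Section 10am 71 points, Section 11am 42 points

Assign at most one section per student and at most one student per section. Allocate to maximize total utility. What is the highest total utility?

Max total: 319 points

This is the linear assignment problem.
Optimal: Ivanova→Section 11am (86 points), Santos→Section 10am (75 points), Rossi→Section 2pm (71 points), Rivera→Section 9am (87 points) — total 86+75+71+87 = 319 points.
Column-greedy (each section in turn goes to its best remaining student) gives 275 points, worse by 44.
Every other assignment is strictly worse.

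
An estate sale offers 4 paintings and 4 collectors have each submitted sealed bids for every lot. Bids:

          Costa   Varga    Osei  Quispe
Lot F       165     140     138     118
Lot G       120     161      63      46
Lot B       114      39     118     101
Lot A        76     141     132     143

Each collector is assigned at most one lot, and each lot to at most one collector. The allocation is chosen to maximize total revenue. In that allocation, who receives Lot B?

Osei receives Lot B.

Optimal: Costa→Lot F ($165), Varga→Lot G ($161), Osei→Lot B ($118), Quispe→Lot A ($143) — total 165+161+118+143 = $587.
Row-greedy (each collector in turn takes its best remaining lot) gives $559, worse by 28.
Next-best assignment: Costa→Lot F, Varga→Lot G, Osei→Lot A, Quispe→Lot B = $559.
Osei's own top lot is Lot F ($138), but forcing Osei→Lot F and reassigning the rest optimally gives only $556 — worse by 31.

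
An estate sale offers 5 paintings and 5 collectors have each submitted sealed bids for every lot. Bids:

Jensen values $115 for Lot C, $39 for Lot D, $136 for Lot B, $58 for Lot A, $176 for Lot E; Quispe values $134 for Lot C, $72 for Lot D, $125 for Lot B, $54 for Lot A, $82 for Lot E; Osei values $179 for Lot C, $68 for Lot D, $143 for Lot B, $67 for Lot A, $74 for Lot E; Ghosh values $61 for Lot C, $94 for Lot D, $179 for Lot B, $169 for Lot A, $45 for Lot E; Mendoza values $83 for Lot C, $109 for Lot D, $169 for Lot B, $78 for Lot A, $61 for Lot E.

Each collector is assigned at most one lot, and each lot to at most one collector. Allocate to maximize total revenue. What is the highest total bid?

Maximum total: $765

Optimal: Jensen→Lot E ($176), Quispe→Lot D ($72), Osei→Lot C ($179), Ghosh→Lot A ($169), Mendoza→Lot B ($169) — total 176+72+179+169+169 = $765.
Row-greedy (each collector in turn takes its best remaining lot) gives $731, worse by 34.
Swapping Ghosh↔Jensen (Ghosh→Lot E $45, Jensen→Lot A $58) loses 242.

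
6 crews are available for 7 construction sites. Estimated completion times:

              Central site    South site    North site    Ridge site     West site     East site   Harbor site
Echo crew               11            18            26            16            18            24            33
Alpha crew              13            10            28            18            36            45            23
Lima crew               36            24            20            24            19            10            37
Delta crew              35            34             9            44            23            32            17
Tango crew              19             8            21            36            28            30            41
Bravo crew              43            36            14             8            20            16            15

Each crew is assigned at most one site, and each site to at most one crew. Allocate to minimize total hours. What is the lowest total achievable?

Optimal: Echo crew→West site (18 hours), Alpha crew→Central site (13 hours), Lima crew→East site (10 hours), Delta crew→North site (9 hours), Tango crew→South site (8 hours), Bravo crew→Ridge site (8 hours) — total 18+13+10+9+8+8 = 66 hours.
Row-greedy (each crew in turn takes its cheapest remaining site) gives 76 hours, worse by 10.
Every other assignment is strictly worse.

Minimum total: 66 hours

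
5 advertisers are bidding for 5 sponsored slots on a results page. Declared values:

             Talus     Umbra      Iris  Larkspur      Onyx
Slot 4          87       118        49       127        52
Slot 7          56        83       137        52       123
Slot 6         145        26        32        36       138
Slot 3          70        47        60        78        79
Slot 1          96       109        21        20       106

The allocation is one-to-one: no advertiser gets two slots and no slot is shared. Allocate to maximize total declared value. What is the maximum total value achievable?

Maximum total: $597

Optimal: Talus→Slot 6 ($145), Umbra→Slot 1 ($109), Iris→Slot 7 ($137), Larkspur→Slot 4 ($127), Onyx→Slot 3 ($79) — total 145+109+137+127+79 = $597.
Row-greedy (each advertiser in turn takes its best remaining slot) gives $584, worse by 13.
Next-best assignment: Talus→Slot 6, Umbra→Slot 4, Iris→Slot 7, Larkspur→Slot 3, Onyx→Slot 1 = $584.
Checked against all permutations: $597 is optimal.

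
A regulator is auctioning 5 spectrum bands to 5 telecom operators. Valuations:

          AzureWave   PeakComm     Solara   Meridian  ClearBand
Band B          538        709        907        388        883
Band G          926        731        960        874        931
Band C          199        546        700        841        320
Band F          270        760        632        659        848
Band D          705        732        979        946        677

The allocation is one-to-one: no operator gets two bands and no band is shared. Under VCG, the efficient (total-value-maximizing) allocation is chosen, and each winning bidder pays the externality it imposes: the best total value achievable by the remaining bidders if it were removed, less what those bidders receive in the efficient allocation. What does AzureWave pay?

Efficient allocation: AzureWave→Band G ($926M), PeakComm→Band F ($760M), Solara→Band D ($979M), Meridian→Band C ($841M), ClearBand→Band B ($883M); total welfare W = $4389M.
AzureWave receives Band G at value $926M, so the others get W − 926 = $3463M.
Without AzureWave: best allocation of the remaining 4 bidders over all 5 bands is PeakComm→Band F ($760M), Solara→Band G ($960M), Meridian→Band D ($946M), ClearBand→Band B ($883M), total $3549M.
VCG payment = (others' best without AzureWave) − (others' welfare with AzureWave) = 3549 − 3463 = $86M.

AzureWave pays $86M.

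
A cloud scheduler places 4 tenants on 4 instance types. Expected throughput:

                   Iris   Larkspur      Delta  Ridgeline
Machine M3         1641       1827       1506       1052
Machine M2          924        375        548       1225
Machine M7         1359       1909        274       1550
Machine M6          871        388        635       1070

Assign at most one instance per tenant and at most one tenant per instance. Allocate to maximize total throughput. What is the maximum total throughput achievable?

This is a one-to-one assignment (maximum-weight bipartite matching).
Optimal: Iris→Machine M6 (871 ops/s), Larkspur→Machine M7 (1909 ops/s), Delta→Machine M3 (1506 ops/s), Ridgeline→Machine M2 (1225 ops/s) — total 871+1909+1506+1225 = 5511 ops/s.
No other one-to-one assignment exceeds 5511 ops/s.

Maximum total: 5511 ops/s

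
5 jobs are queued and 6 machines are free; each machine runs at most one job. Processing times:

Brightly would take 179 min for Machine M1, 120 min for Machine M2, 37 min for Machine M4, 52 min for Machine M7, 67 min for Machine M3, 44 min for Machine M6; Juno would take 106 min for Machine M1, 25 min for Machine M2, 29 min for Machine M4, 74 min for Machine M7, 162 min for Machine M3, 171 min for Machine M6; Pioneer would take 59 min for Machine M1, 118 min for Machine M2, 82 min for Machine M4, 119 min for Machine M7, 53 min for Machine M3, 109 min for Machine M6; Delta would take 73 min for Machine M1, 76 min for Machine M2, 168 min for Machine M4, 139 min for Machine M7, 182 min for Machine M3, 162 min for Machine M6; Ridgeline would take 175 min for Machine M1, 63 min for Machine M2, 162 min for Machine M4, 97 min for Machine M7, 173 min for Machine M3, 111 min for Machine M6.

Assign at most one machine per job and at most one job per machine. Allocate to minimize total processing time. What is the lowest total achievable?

Minimum total: 262 min

Optimal: Brightly→Machine M6 (44 min), Juno→Machine M4 (29 min), Pioneer→Machine M3 (53 min), Delta→Machine M1 (73 min), Ridgeline→Machine M2 (63 min) — total 44+29+53+73+63 = 262 min.
Row-greedy (each job in turn takes its cheapest remaining machine) gives 285 min, worse by 23.
Swapping Brightly↔Juno (Brightly→Machine M4 37 min, Juno→Machine M6 171 min) adds 135.
Checked against all permutations: 262 min is optimal.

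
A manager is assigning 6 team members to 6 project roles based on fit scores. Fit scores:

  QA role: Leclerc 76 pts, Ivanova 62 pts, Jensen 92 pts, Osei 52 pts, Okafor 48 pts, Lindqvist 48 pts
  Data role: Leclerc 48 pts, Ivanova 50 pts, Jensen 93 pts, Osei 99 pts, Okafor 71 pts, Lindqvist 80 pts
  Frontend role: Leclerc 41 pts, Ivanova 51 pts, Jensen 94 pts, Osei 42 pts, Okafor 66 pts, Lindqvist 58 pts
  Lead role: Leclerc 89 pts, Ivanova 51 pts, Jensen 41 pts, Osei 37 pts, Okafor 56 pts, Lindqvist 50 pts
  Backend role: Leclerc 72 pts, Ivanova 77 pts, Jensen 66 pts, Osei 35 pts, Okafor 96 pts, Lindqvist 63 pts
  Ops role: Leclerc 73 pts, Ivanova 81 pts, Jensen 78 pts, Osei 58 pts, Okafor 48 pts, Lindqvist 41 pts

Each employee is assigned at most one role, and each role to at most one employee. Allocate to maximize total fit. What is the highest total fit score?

Optimal: Leclerc→Lead role (89 pts), Ivanova→Ops role (81 pts), Jensen→QA role (92 pts), Osei→Data role (99 pts), Okafor→Backend role (96 pts), Lindqvist→Frontend role (58 pts) — total 89+81+92+99+96+58 = 515 pts.
Column-greedy (each role in turn goes to its best remaining employee) gives 464 pts, worse by 51.
Swapping Okafor↔Jensen (Okafor→QA role 48 pts, Jensen→Backend role 66 pts) loses 74.

Maximum total: 515 pts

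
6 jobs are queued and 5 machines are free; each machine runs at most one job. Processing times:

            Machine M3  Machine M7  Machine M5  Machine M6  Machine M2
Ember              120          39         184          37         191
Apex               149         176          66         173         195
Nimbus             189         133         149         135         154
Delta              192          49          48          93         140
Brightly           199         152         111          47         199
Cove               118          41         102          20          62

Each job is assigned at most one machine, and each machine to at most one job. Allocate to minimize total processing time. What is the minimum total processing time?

Optimal: Ember→Machine M3 (120 min), Delta→Machine M7 (49 min), Apex→Machine M5 (66 min), Brightly→Machine M6 (47 min), Cove→Machine M2 (62 min) — total 120+49+66+47+62 = 344 min.
Column-greedy (each machine in turn goes to its cheapest remaining job) gives 406 min, worse by 62.
Next-best assignment: Apex→Machine M3, Ember→Machine M7, Delta→Machine M5, Brightly→Machine M6, Cove→Machine M2 = 345 min.
Swapping Apex↔Cove (Apex→Machine M2 195 min, Cove→Machine M5 102 min) adds 169.

Min total: 344 min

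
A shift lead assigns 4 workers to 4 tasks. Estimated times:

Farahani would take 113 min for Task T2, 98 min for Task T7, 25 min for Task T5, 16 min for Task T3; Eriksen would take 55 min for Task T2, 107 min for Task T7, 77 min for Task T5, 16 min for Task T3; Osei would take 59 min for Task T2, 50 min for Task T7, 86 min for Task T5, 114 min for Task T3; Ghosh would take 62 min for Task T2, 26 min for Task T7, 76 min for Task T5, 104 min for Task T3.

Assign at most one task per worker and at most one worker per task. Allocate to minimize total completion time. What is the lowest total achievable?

Minimum total: 126 min

Optimal: Farahani→Task T5 (25 min), Eriksen→Task T3 (16 min), Osei→Task T2 (59 min), Ghosh→Task T7 (26 min) — total 25+16+59+26 = 126 min.
Row-greedy (each worker in turn takes its cheapest remaining task) gives 197 min, worse by 71.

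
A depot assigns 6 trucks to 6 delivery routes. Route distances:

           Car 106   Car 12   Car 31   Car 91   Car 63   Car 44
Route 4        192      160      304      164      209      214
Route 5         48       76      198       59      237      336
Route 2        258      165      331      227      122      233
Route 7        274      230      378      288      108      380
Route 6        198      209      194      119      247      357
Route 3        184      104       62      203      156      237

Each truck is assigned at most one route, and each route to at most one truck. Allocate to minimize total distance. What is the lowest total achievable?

Min total: 716 km

Treat this as an assignment problem: match each truck to one route.
Optimal: Car 106→Route 5 (48 km), Car 12→Route 2 (165 km), Car 31→Route 3 (62 km), Car 91→Route 6 (119 km), Car 63→Route 7 (108 km), Car 44→Route 4 (214 km) — total 48+165+62+119+108+214 = 716 km.
Min-entry greedy (repeatedly take the single cheapest remaining cell) gives 730 km, worse by 14.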